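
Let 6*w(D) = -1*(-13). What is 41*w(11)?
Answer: 533/6 ≈ 88.833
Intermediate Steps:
w(D) = 13/6 (w(D) = (-1*(-13))/6 = (⅙)*13 = 13/6)
41*w(11) = 41*(13/6) = 533/6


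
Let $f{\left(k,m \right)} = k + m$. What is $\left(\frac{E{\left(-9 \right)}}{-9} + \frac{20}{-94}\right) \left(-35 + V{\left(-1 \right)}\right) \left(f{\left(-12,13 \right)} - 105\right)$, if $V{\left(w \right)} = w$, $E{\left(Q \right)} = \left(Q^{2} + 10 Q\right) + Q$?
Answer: $\frac{314496}{47} \approx 6691.4$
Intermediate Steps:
$E{\left(Q \right)} = Q^{2} + 11 Q$
$\left(\frac{E{\left(-9 \right)}}{-9} + \frac{20}{-94}\right) \left(-35 + V{\left(-1 \right)}\right) \left(f{\left(-12,13 \right)} - 105\right) = \left(\frac{\left(-9\right) \left(11 - 9\right)}{-9} + \frac{20}{-94}\right) \left(-35 - 1\right) \left(\left(-12 + 13\right) - 105\right) = \left(\left(-9\right) 2 \left(- \frac{1}{9}\right) + 20 \left(- \frac{1}{94}\right)\right) \left(- 36 \left(1 - 105\right)\right) = \left(\left(-18\right) \left(- \frac{1}{9}\right) - \frac{10}{47}\right) \left(\left(-36\right) \left(-104\right)\right) = \left(2 - \frac{10}{47}\right) 3744 = \frac{84}{47} \cdot 3744 = \frac{314496}{47}$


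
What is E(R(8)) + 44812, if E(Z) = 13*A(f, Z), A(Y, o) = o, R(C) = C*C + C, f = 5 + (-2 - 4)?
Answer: 45748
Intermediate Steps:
f = -1 (f = 5 - 6 = -1)
R(C) = C + C² (R(C) = C² + C = C + C²)
E(Z) = 13*Z
E(R(8)) + 44812 = 13*(8*(1 + 8)) + 44812 = 13*(8*9) + 44812 = 13*72 + 44812 = 936 + 44812 = 45748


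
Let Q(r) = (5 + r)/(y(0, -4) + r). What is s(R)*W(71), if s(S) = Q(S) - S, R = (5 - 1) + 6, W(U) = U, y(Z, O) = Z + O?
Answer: -1065/2 ≈ -532.50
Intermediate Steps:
y(Z, O) = O + Z
Q(r) = (5 + r)/(-4 + r) (Q(r) = (5 + r)/((-4 + 0) + r) = (5 + r)/(-4 + r))
R = 10 (R = 4 + 6 = 10)
s(S) = -S + (5 + S)/(-4 + S) (s(S) = (5 + S)/(-4 + S) - S = -S + (5 + S)/(-4 + S))
s(R)*W(71) = ((5 + 10 - 1*10*(-4 + 10))/(-4 + 10))*71 = ((5 + 10 - 1*10*6)/6)*71 = ((5 + 10 - 60)/6)*71 = ((1/6)*(-45))*71 = -15/2*71 = -1065/2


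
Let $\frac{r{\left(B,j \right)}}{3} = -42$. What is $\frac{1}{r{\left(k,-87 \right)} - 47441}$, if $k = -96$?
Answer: $- \frac{1}{47567} \approx -2.1023 \cdot 10^{-5}$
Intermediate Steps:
$r{\left(B,j \right)} = -126$ ($r{\left(B,j \right)} = 3 \left(-42\right) = -126$)
$\frac{1}{r{\left(k,-87 \right)} - 47441} = \frac{1}{-126 - 47441} = \frac{1}{-47567} = - \frac{1}{47567}$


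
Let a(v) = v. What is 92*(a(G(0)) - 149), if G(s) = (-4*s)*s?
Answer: -13708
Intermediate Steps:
G(s) = -4*s²
92*(a(G(0)) - 149) = 92*(-4*0² - 149) = 92*(-4*0 - 149) = 92*(0 - 149) = 92*(-149) = -13708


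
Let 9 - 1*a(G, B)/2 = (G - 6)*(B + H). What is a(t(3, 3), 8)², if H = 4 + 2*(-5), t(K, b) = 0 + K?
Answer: 900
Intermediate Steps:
t(K, b) = K
H = -6 (H = 4 - 10 = -6)
a(G, B) = 18 - 2*(-6 + B)*(-6 + G) (a(G, B) = 18 - 2*(G - 6)*(B - 6) = 18 - 2*(-6 + G)*(-6 + B) = 18 - 2*(-6 + B)*(-6 + G))
a(t(3, 3), 8)² = (-54 + 12*8 + 12*3 - 2*8*3)² = (-54 + 96 + 36 - 48)² = 30² = 900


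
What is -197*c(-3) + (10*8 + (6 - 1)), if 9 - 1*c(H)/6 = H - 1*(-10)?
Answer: -2279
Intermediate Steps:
c(H) = -6 - 6*H (c(H) = 54 - 6*(H - 1*(-10)) = 54 - 6*(H + 10) = 54 - 6*(10 + H) = 54 + (-60 - 6*H) = -6 - 6*H)
-197*c(-3) + (10*8 + (6 - 1)) = -197*(-6 - 6*(-3)) + (10*8 + (6 - 1)) = -197*(-6 + 18) + (80 + 5) = -197*12 + 85 = -2364 + 85 = -2279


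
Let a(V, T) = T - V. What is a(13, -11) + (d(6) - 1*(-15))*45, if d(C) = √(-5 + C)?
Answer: 696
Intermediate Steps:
a(13, -11) + (d(6) - 1*(-15))*45 = (-11 - 1*13) + (√(-5 + 6) - 1*(-15))*45 = (-11 - 13) + (√1 + 15)*45 = -24 + (1 + 15)*45 = -24 + 16*45 = -24 + 720 = 696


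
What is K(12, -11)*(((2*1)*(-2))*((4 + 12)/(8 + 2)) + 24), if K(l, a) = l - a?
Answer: 2024/5 ≈ 404.80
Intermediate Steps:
K(12, -11)*(((2*1)*(-2))*((4 + 12)/(8 + 2)) + 24) = (12 - 1*(-11))*(((2*1)*(-2))*((4 + 12)/(8 + 2)) + 24) = (12 + 11)*((2*(-2))*(16/10) + 24) = 23*(-64/10 + 24) = 23*(-4*8/5 + 24) = 23*(-32/5 + 24) = 23*(88/5) = 2024/5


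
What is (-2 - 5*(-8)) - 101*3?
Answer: -265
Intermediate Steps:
(-2 - 5*(-8)) - 101*3 = (-2 + 40) - 303 = 38 - 303 = -265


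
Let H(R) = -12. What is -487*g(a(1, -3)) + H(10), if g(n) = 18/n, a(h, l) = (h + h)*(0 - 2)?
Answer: 4359/2 ≈ 2179.5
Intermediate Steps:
a(h, l) = -4*h (a(h, l) = (2*h)*(-2) = -4*h)
-487*g(a(1, -3)) + H(10) = -8766/((-4*1)) - 12 = -8766/(-4) - 12 = -8766*(-1)/4 - 12 = -487*(-9/2) - 12 = 4383/2 - 12 = 4359/2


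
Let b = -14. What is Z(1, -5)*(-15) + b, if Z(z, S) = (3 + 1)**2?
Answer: -254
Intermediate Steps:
Z(z, S) = 16 (Z(z, S) = 4**2 = 16)
Z(1, -5)*(-15) + b = 16*(-15) - 14 = -240 - 14 = -254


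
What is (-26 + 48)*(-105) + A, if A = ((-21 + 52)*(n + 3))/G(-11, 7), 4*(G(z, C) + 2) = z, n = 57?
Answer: -51330/19 ≈ -2701.6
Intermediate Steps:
G(z, C) = -2 + z/4
A = -7440/19 (A = ((-21 + 52)*(57 + 3))/(-2 + (¼)*(-11)) = (31*60)/(-2 - 11/4) = 1860/(-19/4) = 1860*(-4/19) = -7440/19 ≈ -391.58)
(-26 + 48)*(-105) + A = (-26 + 48)*(-105) - 7440/19 = 22*(-105) - 7440/19 = -2310 - 7440/19 = -51330/19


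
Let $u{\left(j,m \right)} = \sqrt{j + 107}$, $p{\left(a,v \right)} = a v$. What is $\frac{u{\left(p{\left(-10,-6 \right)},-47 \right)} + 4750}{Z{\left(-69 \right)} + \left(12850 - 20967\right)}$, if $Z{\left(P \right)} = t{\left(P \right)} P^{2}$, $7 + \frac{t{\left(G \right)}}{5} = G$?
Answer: $- \frac{4750}{1817297} - \frac{\sqrt{167}}{1817297} \approx -0.0026209$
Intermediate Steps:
$t{\left(G \right)} = -35 + 5 G$
$u{\left(j,m \right)} = \sqrt{107 + j}$
$Z{\left(P \right)} = P^{2} \left(-35 + 5 P\right)$ ($Z{\left(P \right)} = \left(-35 + 5 P\right) P^{2} = P^{2} \left(-35 + 5 P\right)$)
$\frac{u{\left(p{\left(-10,-6 \right)},-47 \right)} + 4750}{Z{\left(-69 \right)} + \left(12850 - 20967\right)} = \frac{\sqrt{107 - -60} + 4750}{5 \left(-69\right)^{2} \left(-7 - 69\right) + \left(12850 - 20967\right)} = \frac{\sqrt{107 + 60} + 4750}{5 \cdot 4761 \left(-76\right) + \left(12850 - 20967\right)} = \frac{\sqrt{167} + 4750}{-1809180 - 8117} = \frac{4750 + \sqrt{167}}{-1817297} = \left(4750 + \sqrt{167}\right) \left(- \frac{1}{1817297}\right) = - \frac{4750}{1817297} - \frac{\sqrt{167}}{1817297}$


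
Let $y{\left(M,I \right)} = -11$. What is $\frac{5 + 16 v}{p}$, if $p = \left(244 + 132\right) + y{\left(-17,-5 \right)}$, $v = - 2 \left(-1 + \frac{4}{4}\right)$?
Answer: $\frac{1}{73} \approx 0.013699$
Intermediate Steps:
$v = 0$ ($v = - 2 \left(-1 + 4 \cdot \frac{1}{4}\right) = - 2 \left(-1 + 1\right) = \left(-2\right) 0 = 0$)
$p = 365$ ($p = \left(244 + 132\right) - 11 = 376 - 11 = 365$)
$\frac{5 + 16 v}{p} = \frac{5 + 16 \cdot 0}{365} = \left(5 + 0\right) \frac{1}{365} = 5 \cdot \frac{1}{365} = \frac{1}{73}$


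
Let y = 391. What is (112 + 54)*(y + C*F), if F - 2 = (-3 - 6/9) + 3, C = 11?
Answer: 202022/3 ≈ 67341.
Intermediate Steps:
F = 4/3 (F = 2 + ((-3 - 6/9) + 3) = 2 + ((-3 - 6*⅑) + 3) = 2 + ((-3 - ⅔) + 3) = 2 + (-11/3 + 3) = 2 - ⅔ = 4/3 ≈ 1.3333)
(112 + 54)*(y + C*F) = (112 + 54)*(391 + 11*(4/3)) = 166*(391 + 44/3) = 166*(1217/3) = 202022/3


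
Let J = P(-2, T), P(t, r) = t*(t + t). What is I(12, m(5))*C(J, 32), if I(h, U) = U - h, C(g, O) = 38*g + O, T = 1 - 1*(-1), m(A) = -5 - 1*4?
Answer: -7056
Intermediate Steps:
m(A) = -9 (m(A) = -5 - 4 = -9)
T = 2 (T = 1 + 1 = 2)
P(t, r) = 2*t² (P(t, r) = t*(2*t) = 2*t²)
J = 8 (J = 2*(-2)² = 2*4 = 8)
C(g, O) = O + 38*g
I(12, m(5))*C(J, 32) = (-9 - 1*12)*(32 + 38*8) = (-9 - 12)*(32 + 304) = -21*336 = -7056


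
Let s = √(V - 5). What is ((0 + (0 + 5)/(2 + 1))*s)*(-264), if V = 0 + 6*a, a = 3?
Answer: -440*√13 ≈ -1586.4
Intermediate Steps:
V = 18 (V = 0 + 6*3 = 0 + 18 = 18)
s = √13 (s = √(18 - 5) = √13 ≈ 3.6056)
((0 + (0 + 5)/(2 + 1))*s)*(-264) = ((0 + (0 + 5)/(2 + 1))*√13)*(-264) = ((0 + 5/3)*√13)*(-264) = (5*√13/3)*(-264) = -440*√13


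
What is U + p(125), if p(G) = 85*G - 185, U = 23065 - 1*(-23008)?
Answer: 56513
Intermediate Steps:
U = 46073 (U = 23065 + 23008 = 46073)
p(G) = -185 + 85*G
U + p(125) = 46073 + (-185 + 85*125) = 46073 + (-185 + 10625) = 46073 + 10440 = 56513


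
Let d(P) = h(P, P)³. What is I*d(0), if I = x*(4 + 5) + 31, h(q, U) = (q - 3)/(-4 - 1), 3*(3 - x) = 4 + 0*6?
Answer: 1242/125 ≈ 9.9360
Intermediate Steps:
x = 5/3 (x = 3 - (4 + 0*6)/3 = 3 - (4 + 0)/3 = 3 - ⅓*4 = 3 - 4/3 = 5/3 ≈ 1.6667)
h(q, U) = ⅗ - q/5 (h(q, U) = (-3 + q)/(-5) = (-3 + q)*(-⅕) = ⅗ - q/5)
d(P) = (⅗ - P/5)³
I = 46 (I = 5*(4 + 5)/3 + 31 = (5/3)*9 + 31 = 15 + 31 = 46)
I*d(0) = 46*(-(-3 + 0)³/125) = 46*(-1/125*(-3)³) = 46*(-1/125*(-27)) = 46*(27/125) = 1242/125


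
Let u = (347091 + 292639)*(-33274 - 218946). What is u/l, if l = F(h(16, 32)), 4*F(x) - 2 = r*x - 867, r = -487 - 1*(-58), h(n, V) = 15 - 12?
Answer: 80676350300/269 ≈ 2.9991e+8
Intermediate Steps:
h(n, V) = 3
r = -429 (r = -487 + 58 = -429)
F(x) = -865/4 - 429*x/4 (F(x) = ½ + (-429*x - 867)/4 = ½ + (-867 - 429*x)/4 = ½ + (-867/4 - 429*x/4) = -865/4 - 429*x/4)
l = -538 (l = -865/4 - 429/4*3 = -865/4 - 1287/4 = -538)
u = -161352700600 (u = 639730*(-252220) = -161352700600)
u/l = -161352700600/(-538) = -161352700600*(-1/538) = 80676350300/269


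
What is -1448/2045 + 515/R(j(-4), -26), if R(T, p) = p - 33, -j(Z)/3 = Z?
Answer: -1138607/120655 ≈ -9.4369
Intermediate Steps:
j(Z) = -3*Z
R(T, p) = -33 + p
-1448/2045 + 515/R(j(-4), -26) = -1448/2045 + 515/(-33 - 26) = -1448*1/2045 + 515/(-59) = -1448/2045 + 515*(-1/59) = -1448/2045 - 515/59 = -1138607/120655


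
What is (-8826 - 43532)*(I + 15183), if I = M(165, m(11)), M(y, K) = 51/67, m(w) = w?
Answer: -53264421696/67 ≈ -7.9499e+8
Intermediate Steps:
M(y, K) = 51/67 (M(y, K) = 51*(1/67) = 51/67)
I = 51/67 ≈ 0.76119
(-8826 - 43532)*(I + 15183) = (-8826 - 43532)*(51/67 + 15183) = -52358*1017312/67 = -53264421696/67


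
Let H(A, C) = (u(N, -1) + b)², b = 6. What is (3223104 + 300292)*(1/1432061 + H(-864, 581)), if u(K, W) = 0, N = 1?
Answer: 181645851493012/1432061 ≈ 1.2684e+8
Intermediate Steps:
H(A, C) = 36 (H(A, C) = (0 + 6)² = 6² = 36)
(3223104 + 300292)*(1/1432061 + H(-864, 581)) = (3223104 + 300292)*(1/1432061 + 36) = 3523396*(1/1432061 + 36) = 3523396*(51554197/1432061) = 181645851493012/1432061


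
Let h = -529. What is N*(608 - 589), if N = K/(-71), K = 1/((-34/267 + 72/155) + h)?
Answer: 786315/1553388481 ≈ 0.00050619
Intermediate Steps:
K = -41385/21878711 (K = 1/((-34/267 + 72/155) - 529) = 1/(13954/41385 - 529) = 1/(-21878711/41385) = -41385/21878711 ≈ -0.0018916)
N = 41385/1553388481 (N = -41385/21878711/(-71) = -41385/21878711*(-1/71) = 41385/1553388481 ≈ 2.6642e-5)
N*(608 - 589) = 41385*(608 - 589)/1553388481 = (41385/1553388481)*19 = 786315/1553388481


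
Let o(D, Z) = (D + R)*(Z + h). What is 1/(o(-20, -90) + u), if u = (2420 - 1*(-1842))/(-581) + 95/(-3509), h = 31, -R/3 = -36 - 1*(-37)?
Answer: 2038729/2751544700 ≈ 0.00074094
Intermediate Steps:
R = -3 (R = -3*(-36 - 1*(-37)) = -3*(-36 + 37) = -3*1 = -3)
o(D, Z) = (-3 + D)*(31 + Z) (o(D, Z) = (D - 3)*(Z + 31) = (-3 + D)*(31 + Z))
u = -15010553/2038729 (u = (2420 + 1842)*(-1/581) + 95*(-1/3509) = 4262*(-1/581) - 95/3509 = -4262/581 - 95/3509 = -15010553/2038729 ≈ -7.3627)
1/(o(-20, -90) + u) = 1/((-93 - 3*(-90) + 31*(-20) - 20*(-90)) - 15010553/2038729) = 1/((-93 + 270 - 620 + 1800) - 15010553/2038729) = 1/(1357 - 15010553/2038729) = 1/(2751544700/2038729) = 2038729/2751544700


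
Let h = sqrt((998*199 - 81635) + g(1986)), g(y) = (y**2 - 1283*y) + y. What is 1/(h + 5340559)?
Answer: 5340559/28521568917370 - sqrt(1515111)/28521568917370 ≈ 1.8720e-7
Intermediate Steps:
g(y) = y**2 - 1282*y
h = sqrt(1515111) (h = sqrt((998*199 - 81635) + 1986*(-1282 + 1986)) = sqrt((198602 - 81635) + 1986*704) = sqrt(116967 + 1398144) = sqrt(1515111) ≈ 1230.9)
1/(h + 5340559) = 1/(sqrt(1515111) + 5340559) = 1/(5340559 + sqrt(1515111))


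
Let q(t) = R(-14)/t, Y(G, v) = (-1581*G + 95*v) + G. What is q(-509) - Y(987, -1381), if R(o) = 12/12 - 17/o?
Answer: 12047607499/7126 ≈ 1.6907e+6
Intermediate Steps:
R(o) = 1 - 17/o (R(o) = 12*(1/12) - 17/o = 1 - 17/o)
Y(G, v) = -1580*G + 95*v
q(t) = 31/(14*t) (q(t) = ((-17 - 14)/(-14))/t = (-1/14*(-31))/t = 31/(14*t))
q(-509) - Y(987, -1381) = (31/14)/(-509) - (-1580*987 + 95*(-1381)) = (31/14)*(-1/509) - (-1559460 - 131195) = -31/7126 - 1*(-1690655) = -31/7126 + 1690655 = 12047607499/7126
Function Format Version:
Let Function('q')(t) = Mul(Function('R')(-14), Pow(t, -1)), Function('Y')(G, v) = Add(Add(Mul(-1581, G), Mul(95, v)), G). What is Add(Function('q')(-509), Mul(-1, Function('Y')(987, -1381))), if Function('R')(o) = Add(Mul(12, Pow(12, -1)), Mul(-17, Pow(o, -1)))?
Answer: Rational(12047607499, 7126) ≈ 1.6907e+6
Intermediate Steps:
Function('R')(o) = Add(1, Mul(-17, Pow(o, -1))) (Function('R')(o) = Add(Mul(12, Rational(1, 12)), Mul(-17, Pow(o, -1))) = Add(1, Mul(-17, Pow(o, -1))))
Function('Y')(G, v) = Add(Mul(-1580, G), Mul(95, v))
Function('q')(t) = Mul(Rational(31, 14), Pow(t, -1)) (Function('q')(t) = Mul(Mul(Pow(-14, -1), Add(-17, -14)), Pow(t, -1)) = Mul(Mul(Rational(-1, 14), -31), Pow(t, -1)) = Mul(Rational(31, 14), Pow(t, -1)))
Add(Function('q')(-509), Mul(-1, Function('Y')(987, -1381))) = Add(Mul(Rational(31, 14), Pow(-509, -1)), Mul(-1, Add(Mul(-1580, 987), Mul(95, -1381)))) = Add(Mul(Rational(31, 14), Rational(-1, 509)), Mul(-1, Add(-1559460, -131195))) = Add(Rational(-31, 7126), Mul(-1, -1690655)) = Add(Rational(-31, 7126), 1690655) = Rational(12047607499, 7126)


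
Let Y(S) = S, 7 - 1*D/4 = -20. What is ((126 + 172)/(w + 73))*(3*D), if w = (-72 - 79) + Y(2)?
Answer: -24138/19 ≈ -1270.4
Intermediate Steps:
D = 108 (D = 28 - 4*(-20) = 28 + 80 = 108)
w = -149 (w = (-72 - 79) + 2 = -151 + 2 = -149)
((126 + 172)/(w + 73))*(3*D) = ((126 + 172)/(-149 + 73))*(3*108) = (298/(-76))*324 = (298*(-1/76))*324 = -149/38*324 = -24138/19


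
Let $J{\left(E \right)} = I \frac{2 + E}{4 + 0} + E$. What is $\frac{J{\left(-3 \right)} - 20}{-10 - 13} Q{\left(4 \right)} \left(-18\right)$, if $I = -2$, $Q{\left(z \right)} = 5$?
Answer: $- \frac{2025}{23} \approx -88.043$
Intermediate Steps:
$J{\left(E \right)} = -1 + \frac{E}{2}$ ($J{\left(E \right)} = - 2 \frac{2 + E}{4 + 0} + E = - 2 \frac{2 + E}{4} + E = - 2 \left(2 + E\right) \frac{1}{4} + E = - 2 \left(\frac{1}{2} + \frac{E}{4}\right) + E = \left(-1 - \frac{E}{2}\right) + E = -1 + \frac{E}{2}$)
$\frac{J{\left(-3 \right)} - 20}{-10 - 13} Q{\left(4 \right)} \left(-18\right) = \frac{\left(-1 + \frac{1}{2} \left(-3\right)\right) - 20}{-10 - 13} \cdot 5 \left(-18\right) = \frac{\left(-1 - \frac{3}{2}\right) - 20}{-23} \cdot 5 \left(-18\right) = \left(- \frac{5}{2} - 20\right) \left(- \frac{1}{23}\right) 5 \left(-18\right) = \left(- \frac{45}{2}\right) \left(- \frac{1}{23}\right) 5 \left(-18\right) = \frac{45}{46} \cdot 5 \left(-18\right) = \frac{225}{46} \left(-18\right) = - \frac{2025}{23}$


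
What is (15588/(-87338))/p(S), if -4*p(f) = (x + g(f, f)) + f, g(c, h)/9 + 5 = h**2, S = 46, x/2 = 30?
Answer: 31176/834296245 ≈ 3.7368e-5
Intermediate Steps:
x = 60 (x = 2*30 = 60)
g(c, h) = -45 + 9*h**2
p(f) = -15/4 - 9*f**2/4 - f/4 (p(f) = -((60 + (-45 + 9*f**2)) + f)/4 = -((15 + 9*f**2) + f)/4 = -(15 + f + 9*f**2)/4 = -15/4 - 9*f**2/4 - f/4)
(15588/(-87338))/p(S) = (15588/(-87338))/(-15/4 - 9/4*46**2 - 1/4*46) = (15588*(-1/87338))/(-15/4 - 9/4*2116 - 23/2) = -7794/(43669*(-15/4 - 4761 - 23/2)) = -7794/(43669*(-19105/4)) = -7794/43669*(-4/19105) = 31176/834296245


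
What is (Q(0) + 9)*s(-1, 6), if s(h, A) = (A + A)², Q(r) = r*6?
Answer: 1296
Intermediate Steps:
Q(r) = 6*r
s(h, A) = 4*A² (s(h, A) = (2*A)² = 4*A²)
(Q(0) + 9)*s(-1, 6) = (6*0 + 9)*(4*6²) = (0 + 9)*(4*36) = 9*144 = 1296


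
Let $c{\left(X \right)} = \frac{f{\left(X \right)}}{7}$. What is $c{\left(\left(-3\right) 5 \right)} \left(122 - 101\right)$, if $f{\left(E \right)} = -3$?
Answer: $-9$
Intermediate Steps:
$c{\left(X \right)} = - \frac{3}{7}$
$c{\left(\left(-3\right) 5 \right)} \left(122 - 101\right) = - \frac{3 \left(122 - 101\right)}{7} = \left(- \frac{3}{7}\right) 21 = -9$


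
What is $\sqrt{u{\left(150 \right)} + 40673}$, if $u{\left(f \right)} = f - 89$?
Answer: $3 \sqrt{4526} \approx 201.83$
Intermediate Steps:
$u{\left(f \right)} = -89 + f$
$\sqrt{u{\left(150 \right)} + 40673} = \sqrt{\left(-89 + 150\right) + 40673} = \sqrt{61 + 40673} = \sqrt{40734} = 3 \sqrt{4526}$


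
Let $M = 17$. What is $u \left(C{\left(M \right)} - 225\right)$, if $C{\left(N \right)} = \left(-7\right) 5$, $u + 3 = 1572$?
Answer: $-407940$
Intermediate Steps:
$u = 1569$ ($u = -3 + 1572 = 1569$)
$C{\left(N \right)} = -35$
$u \left(C{\left(M \right)} - 225\right) = 1569 \left(-35 - 225\right) = 1569 \left(-260\right) = -407940$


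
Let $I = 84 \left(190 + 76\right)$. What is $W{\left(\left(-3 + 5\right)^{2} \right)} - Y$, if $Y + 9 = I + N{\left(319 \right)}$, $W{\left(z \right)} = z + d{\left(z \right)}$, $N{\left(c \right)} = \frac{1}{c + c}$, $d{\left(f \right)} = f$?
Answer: $- \frac{14244627}{638} \approx -22327.0$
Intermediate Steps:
$I = 22344$ ($I = 84 \cdot 266 = 22344$)
$N{\left(c \right)} = \frac{1}{2 c}$
$W{\left(z \right)} = 2 z$ ($W{\left(z \right)} = z + z = 2 z$)
$Y = \frac{14249731}{638}$ ($Y = -9 + \left(22344 + \frac{1}{2 \cdot 319}\right) = -9 + \left(22344 + \frac{1}{2} \cdot \frac{1}{319}\right) = -9 + \left(22344 + \frac{1}{638}\right) = -9 + \frac{14255473}{638} = \frac{14249731}{638} \approx 22335.0$)
$W{\left(\left(-3 + 5\right)^{2} \right)} - Y = 2 \left(-3 + 5\right)^{2} - \frac{14249731}{638} = 2 \cdot 2^{2} - \frac{14249731}{638} = 2 \cdot 4 - \frac{14249731}{638} = 8 - \frac{14249731}{638} = - \frac{14244627}{638}$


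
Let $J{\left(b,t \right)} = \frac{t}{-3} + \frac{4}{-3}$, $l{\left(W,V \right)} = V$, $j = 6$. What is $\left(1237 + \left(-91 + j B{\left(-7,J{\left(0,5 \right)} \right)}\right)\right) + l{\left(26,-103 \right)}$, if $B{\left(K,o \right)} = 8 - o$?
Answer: $1109$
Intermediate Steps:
$J{\left(b,t \right)} = - \frac{4}{3} - \frac{t}{3}$ ($J{\left(b,t \right)} = t \left(- \frac{1}{3}\right) + 4 \left(- \frac{1}{3}\right) = - \frac{t}{3} - \frac{4}{3} = - \frac{4}{3} - \frac{t}{3}$)
$\left(1237 + \left(-91 + j B{\left(-7,J{\left(0,5 \right)} \right)}\right)\right) + l{\left(26,-103 \right)} = \left(1237 - \left(91 - 6 \left(8 - \left(- \frac{4}{3} - \frac{5}{3}\right)\right)\right)\right) - 103 = \left(1237 - \left(91 - 6 \left(8 - -3\right)\right)\right) - 103 = \left(1237 - \left(91 - 6 \left(8 + 3\right)\right)\right) - 103 = \left(1237 + \left(-91 + 6 \cdot 11\right)\right) - 103 = \left(1237 + \left(-91 + 66\right)\right) - 103 = \left(1237 - 25\right) - 103 = 1212 - 103 = 1109$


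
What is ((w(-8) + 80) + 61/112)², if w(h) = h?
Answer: 66015625/12544 ≈ 5262.7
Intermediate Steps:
((w(-8) + 80) + 61/112)² = ((-8 + 80) + 61/112)² = (72 + 61*(1/112))² = (72 + 61/112)² = (8125/112)² = 66015625/12544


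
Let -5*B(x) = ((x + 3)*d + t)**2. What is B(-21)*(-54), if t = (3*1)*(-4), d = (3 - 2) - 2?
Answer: 1944/5 ≈ 388.80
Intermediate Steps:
d = -1 (d = 1 - 2 = -1)
t = -12 (t = 3*(-4) = -12)
B(x) = -(-15 - x)**2/5 (B(x) = -((x + 3)*(-1) - 12)**2/5 = -((3 + x)*(-1) - 12)**2/5 = -((-3 - x) - 12)**2/5 = -(-15 - x)**2/5)
B(-21)*(-54) = -(15 - 21)**2/5*(-54) = -1/5*(-6)**2*(-54) = -1/5*36*(-54) = -36/5*(-54) = 1944/5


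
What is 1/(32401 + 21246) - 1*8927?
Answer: -478906768/53647 ≈ -8927.0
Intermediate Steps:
1/(32401 + 21246) - 1*8927 = 1/53647 - 8927 = -478906768/53647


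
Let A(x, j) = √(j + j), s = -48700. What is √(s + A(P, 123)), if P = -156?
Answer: √(-48700 + √246) ≈ 220.65*I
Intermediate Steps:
A(x, j) = √2*√j (A(x, j) = √(2*j) = √2*√j)
√(s + A(P, 123)) = √(-48700 + √2*√123) = √(-48700 + √246)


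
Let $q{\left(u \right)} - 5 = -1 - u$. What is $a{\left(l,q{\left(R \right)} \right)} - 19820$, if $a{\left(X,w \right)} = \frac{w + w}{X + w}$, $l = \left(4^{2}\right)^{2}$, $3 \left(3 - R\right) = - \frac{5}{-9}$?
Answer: $- \frac{4300938}{217} \approx -19820.0$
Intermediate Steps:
$R = \frac{76}{27}$ ($R = 3 - \frac{\left(-5\right) \frac{1}{-9}}{3} = 3 - \frac{\left(-5\right) \left(- \frac{1}{9}\right)}{3} = 3 - \frac{5}{27} = \frac{76}{27} \approx 2.8148$)
$q{\left(u \right)} = 4 - u$ ($q{\left(u \right)} = 5 - \left(1 + u\right) = 4 - u$)
$l = 256$ ($l = 16^{2} = 256$)
$a{\left(X,w \right)} = \frac{2 w}{X + w}$
$a{\left(l,q{\left(R \right)} \right)} - 19820 = \frac{2 \left(4 - \frac{76}{27}\right)}{256 + \left(4 - \frac{76}{27}\right)} - 19820 = 2 \cdot \frac{32}{27} \frac{1}{256 + \frac{32}{27}} - 19820 = 2 \cdot \frac{32}{27} \frac{1}{\frac{6944}{27}} - 19820 = 2 \cdot \frac{32}{27} \cdot \frac{27}{6944} - 19820 = \frac{2}{217} - 19820 = - \frac{4300938}{217}$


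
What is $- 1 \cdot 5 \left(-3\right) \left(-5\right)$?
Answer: $-75$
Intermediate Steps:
$- 1 \cdot 5 \left(-3\right) \left(-5\right) = - 5 \left(-3\right) \left(-5\right) = \left(-1\right) \left(-15\right) \left(-5\right) = 15 \left(-5\right) = -75$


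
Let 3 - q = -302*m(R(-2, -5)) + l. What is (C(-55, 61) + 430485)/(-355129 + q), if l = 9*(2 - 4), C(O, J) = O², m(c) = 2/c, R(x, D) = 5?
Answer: -1083775/887468 ≈ -1.2212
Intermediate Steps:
l = -18 (l = 9*(-2) = -18)
q = 709/5 (q = 3 - (-604/5 - 18) = 3 - 1*(-694/5) = 3 + 694/5 = 709/5 ≈ 141.80)
(C(-55, 61) + 430485)/(-355129 + q) = ((-55)² + 430485)/(-355129 + 709/5) = (3025 + 430485)/(-1774936/5) = 433510*(-5/1774936) = -1083775/887468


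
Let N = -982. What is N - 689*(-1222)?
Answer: 840976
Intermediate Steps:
N - 689*(-1222) = -982 - 689*(-1222) = -982 + 841958 = 840976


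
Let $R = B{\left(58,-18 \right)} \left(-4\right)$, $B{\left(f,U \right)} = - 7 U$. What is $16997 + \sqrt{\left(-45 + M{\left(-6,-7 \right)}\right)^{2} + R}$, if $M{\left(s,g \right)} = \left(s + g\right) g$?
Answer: $16997 + 2 \sqrt{403} \approx 17037.0$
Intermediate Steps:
$M{\left(s,g \right)} = g \left(g + s\right)$ ($M{\left(s,g \right)} = \left(g + s\right) g = g \left(g + s\right)$)
$R = -504$ ($R = \left(-7\right) \left(-18\right) \left(-4\right) = 126 \left(-4\right) = -504$)
$16997 + \sqrt{\left(-45 + M{\left(-6,-7 \right)}\right)^{2} + R} = 16997 + \sqrt{\left(-45 - 7 \left(-7 - 6\right)\right)^{2} - 504} = 16997 + \sqrt{\left(-45 - -91\right)^{2} - 504} = 16997 + \sqrt{\left(-45 + 91\right)^{2} - 504} = 16997 + \sqrt{46^{2} - 504} = 16997 + \sqrt{2116 - 504} = 16997 + \sqrt{1612} = 16997 + 2 \sqrt{403}$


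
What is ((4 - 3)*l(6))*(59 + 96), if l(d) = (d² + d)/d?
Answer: 1085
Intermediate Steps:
l(d) = (d + d²)/d
((4 - 3)*l(6))*(59 + 96) = ((4 - 3)*(1 + 6))*(59 + 96) = (1*7)*155 = 7*155 = 1085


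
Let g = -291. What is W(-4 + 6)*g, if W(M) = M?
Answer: -582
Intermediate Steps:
W(-4 + 6)*g = (-4 + 6)*(-291) = 2*(-291) = -582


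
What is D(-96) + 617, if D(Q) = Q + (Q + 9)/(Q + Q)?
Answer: 33373/64 ≈ 521.45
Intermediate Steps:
D(Q) = Q + (9 + Q)/(2*Q) (D(Q) = Q + (9 + Q)/((2*Q)) = Q + (9 + Q)*(1/(2*Q)) = Q + (9 + Q)/(2*Q))
D(-96) + 617 = (½ - 96 + (9/2)/(-96)) + 617 = (½ - 96 + (9/2)*(-1/96)) + 617 = (½ - 96 - 3/64) + 617 = -6115/64 + 617 = 33373/64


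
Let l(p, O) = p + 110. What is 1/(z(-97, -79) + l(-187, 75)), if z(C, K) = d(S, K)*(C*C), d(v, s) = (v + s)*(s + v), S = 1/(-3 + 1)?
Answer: 4/237868621 ≈ 1.6816e-8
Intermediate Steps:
S = -1/2 (S = 1/(-2) = -1/2 ≈ -0.50000)
d(v, s) = (s + v)**2 (d(v, s) = (s + v)*(s + v) = (s + v)**2)
l(p, O) = 110 + p
z(C, K) = C**2*(-1/2 + K)**2 (z(C, K) = (K - 1/2)**2*(C*C) = (-1/2 + K)**2*C**2 = C**2*(-1/2 + K)**2)
1/(z(-97, -79) + l(-187, 75)) = 1/((1/4)*(-97)**2*(-1 + 2*(-79))**2 + (110 - 187)) = 1/((1/4)*9409*(-1 - 158)**2 - 77) = 1/((1/4)*9409*(-159)**2 - 77) = 1/((1/4)*9409*25281 - 77) = 1/(237868929/4 - 77) = 1/(237868621/4) = 4/237868621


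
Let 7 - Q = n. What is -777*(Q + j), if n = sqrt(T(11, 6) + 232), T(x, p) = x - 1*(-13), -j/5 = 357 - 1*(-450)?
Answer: 3142188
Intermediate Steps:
j = -4035 (j = -5*(357 - 1*(-450)) = -5*(357 + 450) = -5*807 = -4035)
T(x, p) = 13 + x (T(x, p) = x + 13 = 13 + x)
n = 16 (n = sqrt((13 + 11) + 232) = sqrt(24 + 232) = sqrt(256) = 16)
Q = -9 (Q = 7 - 1*16 = 7 - 16 = -9)
-777*(Q + j) = -777*(-9 - 4035) = -777*(-4044) = 3142188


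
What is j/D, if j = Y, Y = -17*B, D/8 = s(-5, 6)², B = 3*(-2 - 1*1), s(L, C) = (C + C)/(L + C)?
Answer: 17/128 ≈ 0.13281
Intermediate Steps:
s(L, C) = 2*C/(C + L) (s(L, C) = (2*C)/(C + L) = 2*C/(C + L))
B = -9 (B = 3*(-2 - 1) = 3*(-3) = -9)
D = 1152 (D = 8*(2*6/(6 - 5))² = 8*(2*6/1)² = 8*(2*6*1)² = 8*12² = 8*144 = 1152)
Y = 153 (Y = -17*(-9) = 153)
j = 153
j/D = 153/1152 = 153*(1/1152) = 17/128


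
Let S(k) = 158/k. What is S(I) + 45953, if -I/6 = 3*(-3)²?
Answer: 3722114/81 ≈ 45952.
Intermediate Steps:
I = -162 (I = -18*(-3)² = -18*9 = -6*27 = -162)
S(I) + 45953 = 158/(-162) + 45953 = 158*(-1/162) + 45953 = -79/81 + 45953 = 3722114/81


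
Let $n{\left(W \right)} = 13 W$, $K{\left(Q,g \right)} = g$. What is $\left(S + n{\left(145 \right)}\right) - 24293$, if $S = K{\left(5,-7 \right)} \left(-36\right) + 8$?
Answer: $-22148$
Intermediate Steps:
$S = 260$ ($S = \left(-7\right) \left(-36\right) + 8 = 252 + 8 = 260$)
$\left(S + n{\left(145 \right)}\right) - 24293 = \left(260 + 13 \cdot 145\right) - 24293 = \left(260 + 1885\right) - 24293 = 2145 - 24293 = -22148$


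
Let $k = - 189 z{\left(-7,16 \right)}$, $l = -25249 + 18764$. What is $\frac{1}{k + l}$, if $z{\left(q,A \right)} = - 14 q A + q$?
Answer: $- \frac{1}{301514} \approx -3.3166 \cdot 10^{-6}$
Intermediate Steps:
$z{\left(q,A \right)} = q - 14 A q$ ($z{\left(q,A \right)} = - 14 A q + q = q - 14 A q$)
$l = -6485$
$k = -295029$ ($k = - 189 \left(- 7 \left(1 - 224\right)\right) = - 189 \left(\left(-7\right) \left(-223\right)\right) = \left(-189\right) 1561 = -295029$)
$\frac{1}{k + l} = \frac{1}{-295029 - 6485} = \frac{1}{-301514} = - \frac{1}{301514}$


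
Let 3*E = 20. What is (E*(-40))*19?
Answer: -15200/3 ≈ -5066.7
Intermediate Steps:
E = 20/3 (E = (1/3)*20 = 20/3 ≈ 6.6667)
(E*(-40))*19 = ((20/3)*(-40))*19 = -800/3*19 = -15200/3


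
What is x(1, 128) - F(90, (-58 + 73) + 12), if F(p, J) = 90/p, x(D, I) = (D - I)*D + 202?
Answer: 74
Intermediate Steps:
x(D, I) = 202 + D*(D - I) (x(D, I) = D*(D - I) + 202 = 202 + D*(D - I))
x(1, 128) - F(90, (-58 + 73) + 12) = (202 + 1² - 1*1*128) - 90/90 = (202 + 1 - 128) - 90/90 = 75 - 1*1 = 75 - 1 = 74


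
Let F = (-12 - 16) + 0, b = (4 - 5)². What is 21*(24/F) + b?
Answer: -17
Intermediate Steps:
b = 1 (b = (-1)² = 1)
F = -28 (F = -28 + 0 = -28)
21*(24/F) + b = 21*(24/(-28)) + 1 = 21*(24*(-1/28)) + 1 = 21*(-6/7) + 1 = -18 + 1 = -17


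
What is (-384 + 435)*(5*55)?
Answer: 14025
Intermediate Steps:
(-384 + 435)*(5*55) = 51*275 = 14025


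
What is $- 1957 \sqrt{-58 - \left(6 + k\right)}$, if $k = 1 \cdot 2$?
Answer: $- 1957 i \sqrt{66} \approx - 15899.0 i$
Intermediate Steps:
$k = 2$
$- 1957 \sqrt{-58 - \left(6 + k\right)} = - 1957 \sqrt{-58 - 8} = - 1957 \sqrt{-66} = - 1957 i \sqrt{66}$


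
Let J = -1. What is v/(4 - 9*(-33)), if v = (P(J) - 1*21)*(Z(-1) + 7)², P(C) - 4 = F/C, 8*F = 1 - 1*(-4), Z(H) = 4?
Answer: -17061/2408 ≈ -7.0851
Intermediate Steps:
F = 5/8 (F = (1 - 1*(-4))/8 = (1 + 4)/8 = (⅛)*5 = 5/8 ≈ 0.62500)
P(C) = 4 + 5/(8*C)
v = -17061/8 (v = ((4 + (5/8)/(-1)) - 1*21)*(4 + 7)² = ((4 + (5/8)*(-1)) - 21)*11² = ((4 - 5/8) - 21)*121 = (27/8 - 21)*121 = -141/8*121 = -17061/8 ≈ -2132.6)
v/(4 - 9*(-33)) = -17061/(8*(4 - 9*(-33))) = -17061/(8*(4 + 297)) = -17061/8/301 = -17061/8*1/301 = -17061/2408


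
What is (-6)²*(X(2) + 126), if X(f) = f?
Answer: 4608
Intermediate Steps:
(-6)²*(X(2) + 126) = (-6)²*(2 + 126) = 36*128 = 4608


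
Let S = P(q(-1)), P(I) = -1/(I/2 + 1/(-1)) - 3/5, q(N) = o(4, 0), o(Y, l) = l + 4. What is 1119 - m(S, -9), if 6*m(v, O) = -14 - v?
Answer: 16816/15 ≈ 1121.1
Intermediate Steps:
o(Y, l) = 4 + l
q(N) = 4 (q(N) = 4 + 0 = 4)
P(I) = -3/5 - 1/(-1 + I/2) (P(I) = -1/(I*(1/2) + 1*(-1)) - 3*1/5 = -1/(I/2 - 1) - 3/5 = -1/(-1 + I/2) - 3/5 = -3/5 - 1/(-1 + I/2))
S = -8/5 (S = (-4 - 3*4)/(5*(-2 + 4)) = (1/5)*(-4 - 12)/2 = (1/5)*(1/2)*(-16) = -8/5 ≈ -1.6000)
m(v, O) = -7/3 - v/6 (m(v, O) = (-14 - v)/6 = -7/3 - v/6)
1119 - m(S, -9) = 1119 - (-7/3 - 1/6*(-8/5)) = 1119 - (-7/3 + 4/15) = 1119 - 1*(-31/15) = 1119 + 31/15 = 16816/15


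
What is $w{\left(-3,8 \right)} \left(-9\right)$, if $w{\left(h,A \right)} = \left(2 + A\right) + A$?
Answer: $-162$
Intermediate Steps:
$w{\left(h,A \right)} = 2 + 2 A$
$w{\left(-3,8 \right)} \left(-9\right) = \left(2 + 2 \cdot 8\right) \left(-9\right) = \left(2 + 16\right) \left(-9\right) = 18 \left(-9\right) = -162$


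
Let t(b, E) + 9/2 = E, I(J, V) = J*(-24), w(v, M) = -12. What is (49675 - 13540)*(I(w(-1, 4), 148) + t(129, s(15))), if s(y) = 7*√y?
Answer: 20488545/2 + 252945*√15 ≈ 1.1224e+7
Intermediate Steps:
I(J, V) = -24*J
t(b, E) = -9/2 + E
(49675 - 13540)*(I(w(-1, 4), 148) + t(129, s(15))) = (49675 - 13540)*(-24*(-12) + (-9/2 + 7*√15)) = 36135*(288 + (-9/2 + 7*√15)) = 36135*(567/2 + 7*√15) = 20488545/2 + 252945*√15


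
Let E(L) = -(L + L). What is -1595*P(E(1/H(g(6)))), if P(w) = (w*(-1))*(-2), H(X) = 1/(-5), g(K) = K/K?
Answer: -31900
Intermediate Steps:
g(K) = 1
H(X) = -⅕
E(L) = -2*L
P(w) = 2*w (P(w) = -w*(-2) = 2*w)
-1595*P(E(1/H(g(6)))) = -3190*(-2/(-⅕)) = -3190*(-2*(-5)) = -3190*10 = -1595*20 = -31900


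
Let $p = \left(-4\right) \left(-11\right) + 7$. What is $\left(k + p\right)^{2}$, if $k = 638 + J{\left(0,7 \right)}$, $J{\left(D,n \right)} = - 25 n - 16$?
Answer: $248004$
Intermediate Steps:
$J{\left(D,n \right)} = -16 - 25 n$
$p = 51$ ($p = 44 + 7 = 51$)
$k = 447$ ($k = 638 - 191 = 447$)
$\left(k + p\right)^{2} = \left(447 + 51\right)^{2} = 498^{2} = 248004$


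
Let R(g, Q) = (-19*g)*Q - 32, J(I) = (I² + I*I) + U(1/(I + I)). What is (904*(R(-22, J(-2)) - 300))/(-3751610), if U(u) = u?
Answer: -262838/375161 ≈ -0.70060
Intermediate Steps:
J(I) = 1/(2*I) + 2*I² (J(I) = (I² + I*I) + 1/(I + I) = (I² + I²) + 1/(2*I) = 2*I² + 1/(2*I) = 1/(2*I) + 2*I²)
R(g, Q) = -32 - 19*Q*g (R(g, Q) = -19*Q*g - 32 = -32 - 19*Q*g)
(904*(R(-22, J(-2)) - 300))/(-3751610) = (904*((-32 - 19*(½)*(1 + 4*(-2)³)/(-2)*(-22)) - 300))/(-3751610) = (904*((-32 - 19*(½)*(-½)*(1 + 4*(-8))*(-22)) - 300))*(-1/3751610) = (904*((-32 - 19*(½)*(-½)*(1 - 32)*(-22)) - 300))*(-1/3751610) = (904*((-32 - 19*(½)*(-½)*(-31)*(-22)) - 300))*(-1/3751610) = (904*((-32 - 19*31/4*(-22)) - 300))*(-1/3751610) = (904*((-32 + 6479/2) - 300))*(-1/3751610) = (904*(6415/2 - 300))*(-1/3751610) = (904*(5815/2))*(-1/3751610) = 2628380*(-1/3751610) = -262838/375161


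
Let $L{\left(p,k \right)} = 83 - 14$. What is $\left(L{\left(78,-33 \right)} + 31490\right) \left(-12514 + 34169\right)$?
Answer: $683410145$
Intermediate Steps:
$L{\left(p,k \right)} = 69$ ($L{\left(p,k \right)} = 83 - 14 = 69$)
$\left(L{\left(78,-33 \right)} + 31490\right) \left(-12514 + 34169\right) = \left(69 + 31490\right) \left(-12514 + 34169\right) = 31559 \cdot 21655 = 683410145$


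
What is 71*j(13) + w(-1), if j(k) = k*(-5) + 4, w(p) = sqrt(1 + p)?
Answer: -4331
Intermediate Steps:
j(k) = 4 - 5*k (j(k) = -5*k + 4 = 4 - 5*k)
71*j(13) + w(-1) = 71*(4 - 5*13) + sqrt(1 - 1) = 71*(4 - 65) + sqrt(0) = 71*(-61) + 0 = -4331 + 0 = -4331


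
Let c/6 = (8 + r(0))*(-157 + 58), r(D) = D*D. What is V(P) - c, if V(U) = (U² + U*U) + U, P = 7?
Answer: 4857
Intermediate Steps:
r(D) = D²
c = -4752 (c = 6*((8 + 0²)*(-157 + 58)) = 6*((8 + 0)*(-99)) = 6*(8*(-99)) = 6*(-792) = -4752)
V(U) = U + 2*U² (V(U) = (U² + U²) + U = 2*U² + U = U + 2*U²)
V(P) - c = 7*(1 + 2*7) - 1*(-4752) = 7*(1 + 14) + 4752 = 7*15 + 4752 = 105 + 4752 = 4857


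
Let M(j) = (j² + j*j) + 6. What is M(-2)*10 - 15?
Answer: 125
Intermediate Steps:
M(j) = 6 + 2*j² (M(j) = (j² + j²) + 6 = 2*j² + 6 = 6 + 2*j²)
M(-2)*10 - 15 = (6 + 2*(-2)²)*10 - 15 = (6 + 2*4)*10 - 15 = (6 + 8)*10 - 15 = 14*10 - 15 = 140 - 15 = 125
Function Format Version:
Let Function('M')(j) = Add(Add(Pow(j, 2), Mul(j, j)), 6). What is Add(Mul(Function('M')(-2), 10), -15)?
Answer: 125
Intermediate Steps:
Function('M')(j) = Add(6, Mul(2, Pow(j, 2))) (Function('M')(j) = Add(Add(Pow(j, 2), Pow(j, 2)), 6) = Add(Mul(2, Pow(j, 2)), 6) = Add(6, Mul(2, Pow(j, 2))))
Add(Mul(Function('M')(-2), 10), -15) = Add(Mul(Add(6, Mul(2, Pow(-2, 2))), 10), -15) = Add(Mul(Add(6, Mul(2, 4)), 10), -15) = Add(Mul(Add(6, 8), 10), -15) = Add(Mul(14, 10), -15) = Add(140, -15) = 125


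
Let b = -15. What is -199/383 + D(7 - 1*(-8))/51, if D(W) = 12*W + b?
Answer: 17682/6511 ≈ 2.7157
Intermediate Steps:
D(W) = -15 + 12*W (D(W) = 12*W - 15 = -15 + 12*W)
-199/383 + D(7 - 1*(-8))/51 = -199/383 + (-15 + 12*(7 - 1*(-8)))/51 = -199*1/383 + (-15 + 12*(7 + 8))*(1/51) = -199/383 + (-15 + 12*15)*(1/51) = -199/383 + (-15 + 180)*(1/51) = -199/383 + 165*(1/51) = -199/383 + 55/17 = 17682/6511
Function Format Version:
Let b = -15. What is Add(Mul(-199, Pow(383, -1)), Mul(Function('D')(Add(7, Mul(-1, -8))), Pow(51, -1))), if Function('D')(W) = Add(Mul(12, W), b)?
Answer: Rational(17682, 6511) ≈ 2.7157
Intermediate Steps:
Function('D')(W) = Add(-15, Mul(12, W)) (Function('D')(W) = Add(Mul(12, W), -15) = Add(-15, Mul(12, W)))
Add(Mul(-199, Pow(383, -1)), Mul(Function('D')(Add(7, Mul(-1, -8))), Pow(51, -1))) = Add(Mul(-199, Pow(383, -1)), Mul(Add(-15, Mul(12, Add(7, Mul(-1, -8)))), Pow(51, -1))) = Add(Mul(-199, Rational(1, 383)), Mul(Add(-15, Mul(12, Add(7, 8))), Rational(1, 51))) = Add(Rational(-199, 383), Mul(Add(-15, Mul(12, 15)), Rational(1, 51))) = Add(Rational(-199, 383), Mul(Add(-15, 180), Rational(1, 51))) = Add(Rational(-199, 383), Mul(165, Rational(1, 51))) = Add(Rational(-199, 383), Rational(55, 17)) = Rational(17682, 6511)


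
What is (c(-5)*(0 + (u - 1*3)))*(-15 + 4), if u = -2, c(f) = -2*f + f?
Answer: 275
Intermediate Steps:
c(f) = -f
(c(-5)*(0 + (u - 1*3)))*(-15 + 4) = ((-1*(-5))*(0 + (-2 - 1*3)))*(-15 + 4) = (5*(0 + (-2 - 3)))*(-11) = (5*(0 - 5))*(-11) = (5*(-5))*(-11) = -25*(-11) = 275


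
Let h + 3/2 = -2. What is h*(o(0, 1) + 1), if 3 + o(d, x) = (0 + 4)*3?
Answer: -35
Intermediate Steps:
h = -7/2 (h = -3/2 - 2 = -7/2 ≈ -3.5000)
o(d, x) = 9 (o(d, x) = -3 + (0 + 4)*3 = -3 + 4*3 = -3 + 12 = 9)
h*(o(0, 1) + 1) = -7*(9 + 1)/2 = -7/2*10 = -35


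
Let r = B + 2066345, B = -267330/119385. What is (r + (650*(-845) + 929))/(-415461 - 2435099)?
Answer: -862995371/1620543360 ≈ -0.53253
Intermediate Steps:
B = -2546/1137 (B = -267330*1/119385 = -2546/1137 ≈ -2.2392)
r = 2349431719/1137 (r = -2546/1137 + 2066345 = 2349431719/1137 ≈ 2.0663e+6)
(r + (650*(-845) + 929))/(-415461 - 2435099) = (2349431719/1137 + (650*(-845) + 929))/(-415461 - 2435099) = (2349431719/1137 + (-549250 + 929))/(-2850560) = (2349431719/1137 - 548321)*(-1/2850560) = (1725990742/1137)*(-1/2850560) = -862995371/1620543360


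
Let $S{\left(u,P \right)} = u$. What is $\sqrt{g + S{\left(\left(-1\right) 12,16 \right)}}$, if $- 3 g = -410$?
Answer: $\frac{\sqrt{1122}}{3} \approx 11.165$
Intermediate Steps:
$g = \frac{410}{3}$ ($g = \left(- \frac{1}{3}\right) \left(-410\right) = \frac{410}{3} \approx 136.67$)
$\sqrt{g + S{\left(\left(-1\right) 12,16 \right)}} = \sqrt{\frac{410}{3} - 12} = \sqrt{\frac{374}{3}} = \frac{\sqrt{1122}}{3}$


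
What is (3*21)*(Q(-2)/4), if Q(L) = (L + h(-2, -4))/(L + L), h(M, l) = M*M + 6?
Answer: -63/2 ≈ -31.500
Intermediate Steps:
h(M, l) = 6 + M² (h(M, l) = M² + 6 = 6 + M²)
Q(L) = (10 + L)/(2*L) (Q(L) = (L + (6 + (-2)²))/(L + L) = (L + (6 + 4))/((2*L)) = (L + 10)*(1/(2*L)) = (10 + L)*(1/(2*L)) = (10 + L)/(2*L))
(3*21)*(Q(-2)/4) = (3*21)*(((½)*(10 - 2)/(-2))/4) = 63*(((½)*(-½)*8)*(¼)) = 63*(-2*¼) = 63*(-½) = -63/2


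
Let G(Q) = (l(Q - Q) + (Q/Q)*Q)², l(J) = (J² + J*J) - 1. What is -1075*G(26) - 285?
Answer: -672160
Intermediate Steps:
l(J) = -1 + 2*J² (l(J) = (J² + J²) - 1 = 2*J² - 1 = -1 + 2*J²)
G(Q) = (-1 + Q)² (G(Q) = ((-1 + 2*(Q - Q)²) + (Q/Q)*Q)² = ((-1 + 2*0²) + 1*Q)² = ((-1 + 2*0) + Q)² = ((-1 + 0) + Q)² = (-1 + Q)²)
-1075*G(26) - 285 = -1075*(1 - 1*26)² - 285 = -1075*(1 - 26)² - 285 = -1075*(-25)² - 285 = -1075*625 - 285 = -671875 - 285 = -672160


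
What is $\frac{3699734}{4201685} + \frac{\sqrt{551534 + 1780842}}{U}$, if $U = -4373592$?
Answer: $\frac{3699734}{4201685} - \frac{\sqrt{583094}}{2186796} \approx 0.88019$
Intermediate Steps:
$\frac{3699734}{4201685} + \frac{\sqrt{551534 + 1780842}}{U} = \frac{3699734}{4201685} + \frac{\sqrt{551534 + 1780842}}{-4373592} = 3699734 \cdot \frac{1}{4201685} + \sqrt{2332376} \left(- \frac{1}{4373592}\right) = \frac{3699734}{4201685} + 2 \sqrt{583094} \left(- \frac{1}{4373592}\right) = \frac{3699734}{4201685} - \frac{\sqrt{583094}}{2186796}$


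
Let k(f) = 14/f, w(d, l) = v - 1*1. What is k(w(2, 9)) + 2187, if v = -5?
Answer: 6554/3 ≈ 2184.7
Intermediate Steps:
w(d, l) = -6 (w(d, l) = -5 - 1*1 = -5 - 1 = -6)
k(w(2, 9)) + 2187 = 14/(-6) + 2187 = 14*(-⅙) + 2187 = -7/3 + 2187 = 6554/3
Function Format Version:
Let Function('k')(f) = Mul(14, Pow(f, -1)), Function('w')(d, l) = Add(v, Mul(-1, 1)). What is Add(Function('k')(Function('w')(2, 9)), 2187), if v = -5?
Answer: Rational(6554, 3) ≈ 2184.7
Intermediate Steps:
Function('w')(d, l) = -6 (Function('w')(d, l) = Add(-5, Mul(-1, 1)) = Add(-5, -1) = -6)
Add(Function('k')(Function('w')(2, 9)), 2187) = Add(Mul(14, Pow(-6, -1)), 2187) = Add(Mul(14, Rational(-1, 6)), 2187) = Add(Rational(-7, 3), 2187) = Rational(6554, 3)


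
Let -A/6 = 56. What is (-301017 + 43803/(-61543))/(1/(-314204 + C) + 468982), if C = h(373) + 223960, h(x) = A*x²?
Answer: -289230427908960664/450617552550975115 ≈ -0.64185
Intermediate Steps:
A = -336 (A = -6*56 = -336)
h(x) = -336*x²
C = -46523384 (C = -336*373² + 223960 = -336*139129 + 223960 = -46747344 + 223960 = -46523384)
(-301017 + 43803/(-61543))/(1/(-314204 + C) + 468982) = (-301017 + 43803/(-61543))/(1/(-314204 - 46523384) + 468982) = (-301017 + 43803*(-1/61543))/(1/(-46837588) + 468982) = (-301017 - 43803/61543)/(-1/46837588 + 468982) = -18525533034/(61543*21965985695415/46837588) = -18525533034/61543*46837588/21965985695415 = -289230427908960664/450617552550975115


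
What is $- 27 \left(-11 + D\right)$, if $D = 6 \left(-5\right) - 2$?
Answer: $1161$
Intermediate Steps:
$D = -32$ ($D = -30 - 2 = -32$)
$- 27 \left(-11 + D\right) = - 27 \left(-11 - 32\right) = \left(-27\right) \left(-43\right) = 1161$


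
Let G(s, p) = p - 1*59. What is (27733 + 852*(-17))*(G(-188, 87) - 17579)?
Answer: -232533199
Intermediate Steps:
G(s, p) = -59 + p (G(s, p) = p - 59 = -59 + p)
(27733 + 852*(-17))*(G(-188, 87) - 17579) = (27733 + 852*(-17))*((-59 + 87) - 17579) = (27733 - 14484)*(28 - 17579) = 13249*(-17551) = -232533199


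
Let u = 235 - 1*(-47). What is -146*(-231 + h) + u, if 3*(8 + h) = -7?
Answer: 106550/3 ≈ 35517.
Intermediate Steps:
h = -31/3 (h = -8 + (⅓)*(-7) = -8 - 7/3 = -31/3 ≈ -10.333)
u = 282 (u = 235 + 47 = 282)
-146*(-231 + h) + u = -146*(-231 - 31/3) + 282 = -146*(-724/3) + 282 = 105704/3 + 282 = 106550/3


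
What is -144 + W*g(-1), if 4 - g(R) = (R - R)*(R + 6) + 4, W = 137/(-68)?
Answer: -144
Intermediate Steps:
W = -137/68 (W = 137*(-1/68) = -137/68 ≈ -2.0147)
g(R) = 0 (g(R) = 4 - ((R - R)*(R + 6) + 4) = 4 - (0*(6 + R) + 4) = 4 - (0 + 4) = 4 - 1*4 = 4 - 4 = 0)
-144 + W*g(-1) = -144 - 137/68*0 = -144 + 0 = -144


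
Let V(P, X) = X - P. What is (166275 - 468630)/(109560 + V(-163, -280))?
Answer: -100785/36481 ≈ -2.7627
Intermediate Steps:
(166275 - 468630)/(109560 + V(-163, -280)) = (166275 - 468630)/(109560 + (-280 - 1*(-163))) = -302355/(109560 + (-280 + 163)) = -302355/(109560 - 117) = -302355/109443 = -302355*1/109443 = -100785/36481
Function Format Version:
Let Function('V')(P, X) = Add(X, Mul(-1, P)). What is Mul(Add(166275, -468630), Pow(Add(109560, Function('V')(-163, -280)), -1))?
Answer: Rational(-100785, 36481) ≈ -2.7627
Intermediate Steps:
Mul(Add(166275, -468630), Pow(Add(109560, Function('V')(-163, -280)), -1)) = Mul(Add(166275, -468630), Pow(Add(109560, Add(-280, Mul(-1, -163))), -1)) = Mul(-302355, Pow(Add(109560, Add(-280, 163)), -1)) = Mul(-302355, Pow(Add(109560, -117), -1)) = Mul(-302355, Pow(109443, -1)) = Mul(-302355, Rational(1, 109443)) = Rational(-100785, 36481)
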